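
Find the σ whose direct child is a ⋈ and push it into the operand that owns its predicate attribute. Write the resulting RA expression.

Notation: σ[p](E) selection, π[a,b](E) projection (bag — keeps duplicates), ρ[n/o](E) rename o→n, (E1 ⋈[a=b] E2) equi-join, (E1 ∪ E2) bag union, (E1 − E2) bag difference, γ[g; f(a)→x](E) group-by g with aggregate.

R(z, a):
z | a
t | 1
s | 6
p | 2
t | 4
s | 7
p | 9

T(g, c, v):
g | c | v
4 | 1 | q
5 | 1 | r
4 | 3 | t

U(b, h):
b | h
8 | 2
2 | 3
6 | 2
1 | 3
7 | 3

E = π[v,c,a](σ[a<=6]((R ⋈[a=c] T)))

σ filters on a, owned by the left side.
E' = π[v,c,a]((σ[a<=6](R) ⋈[a=c] T))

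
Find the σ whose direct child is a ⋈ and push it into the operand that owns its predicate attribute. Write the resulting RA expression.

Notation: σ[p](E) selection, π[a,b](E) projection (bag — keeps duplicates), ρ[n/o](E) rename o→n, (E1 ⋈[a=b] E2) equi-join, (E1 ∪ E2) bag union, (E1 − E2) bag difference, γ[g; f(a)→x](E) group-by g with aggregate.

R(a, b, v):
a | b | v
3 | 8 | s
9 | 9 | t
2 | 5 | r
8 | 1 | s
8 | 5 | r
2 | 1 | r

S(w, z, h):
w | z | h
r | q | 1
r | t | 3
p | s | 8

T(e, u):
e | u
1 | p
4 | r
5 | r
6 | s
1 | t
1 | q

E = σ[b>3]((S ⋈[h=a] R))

σ filters on b, owned by the right side.
E' = (S ⋈[h=a] σ[b>3](R))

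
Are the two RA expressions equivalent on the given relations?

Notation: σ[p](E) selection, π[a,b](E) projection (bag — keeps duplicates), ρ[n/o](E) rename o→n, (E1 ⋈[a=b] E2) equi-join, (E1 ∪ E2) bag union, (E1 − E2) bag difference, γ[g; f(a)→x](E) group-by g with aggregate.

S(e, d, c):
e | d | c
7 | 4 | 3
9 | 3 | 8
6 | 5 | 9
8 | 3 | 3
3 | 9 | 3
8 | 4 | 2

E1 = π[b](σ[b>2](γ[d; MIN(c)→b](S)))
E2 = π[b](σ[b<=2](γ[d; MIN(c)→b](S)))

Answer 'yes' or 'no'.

E1 per-node cardinality:
  S → 6
  γ[d; MIN(c)→b](S) → 4
  σ[b>2](γ[d; MIN(c)→b](S)) → 3
  π[b](σ[b>2](γ[d; MIN(c)→b](S))) → 3
E2 per-node cardinality:
  S → 6
  γ[d; MIN(c)→b](S) → 4
  σ[b<=2](γ[d; MIN(c)→b](S)) → 1
  π[b](σ[b<=2](γ[d; MIN(c)→b](S))) → 1

E1 result:
b
3
3
9
E2 result:
b
2
Witness: (2,) appears 0× in E1 but 1× in E2.

no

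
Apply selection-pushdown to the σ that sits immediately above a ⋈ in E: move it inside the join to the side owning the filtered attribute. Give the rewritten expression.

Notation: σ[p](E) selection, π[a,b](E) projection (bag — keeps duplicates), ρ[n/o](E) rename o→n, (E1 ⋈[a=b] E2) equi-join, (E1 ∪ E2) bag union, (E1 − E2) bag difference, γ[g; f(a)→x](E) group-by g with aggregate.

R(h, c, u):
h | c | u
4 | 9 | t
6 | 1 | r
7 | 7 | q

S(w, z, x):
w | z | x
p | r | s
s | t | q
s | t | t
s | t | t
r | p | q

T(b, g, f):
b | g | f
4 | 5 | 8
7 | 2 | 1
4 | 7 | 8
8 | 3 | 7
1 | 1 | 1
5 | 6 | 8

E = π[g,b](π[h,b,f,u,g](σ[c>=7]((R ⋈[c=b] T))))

σ filters on c, owned by the left side.
E' = π[g,b](π[h,b,f,u,g]((σ[c>=7](R) ⋈[c=b] T)))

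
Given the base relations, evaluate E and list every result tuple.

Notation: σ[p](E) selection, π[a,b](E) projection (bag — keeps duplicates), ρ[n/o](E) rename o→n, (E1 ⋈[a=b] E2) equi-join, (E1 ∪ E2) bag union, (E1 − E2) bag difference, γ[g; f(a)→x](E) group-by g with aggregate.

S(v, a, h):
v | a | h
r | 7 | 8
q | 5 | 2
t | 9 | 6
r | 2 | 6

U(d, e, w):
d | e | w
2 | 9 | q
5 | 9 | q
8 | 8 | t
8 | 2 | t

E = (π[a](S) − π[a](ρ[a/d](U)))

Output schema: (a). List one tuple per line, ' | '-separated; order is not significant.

Per-node cardinality:
  S → 4
  π[a](S) → 4
  U → 4
  ρ[a/d](U) → 4
  π[a](ρ[a/d](U)) → 4
  (π[a](S) − π[a](ρ[a/d](U))) → 2

== RESULT ==
a
7
9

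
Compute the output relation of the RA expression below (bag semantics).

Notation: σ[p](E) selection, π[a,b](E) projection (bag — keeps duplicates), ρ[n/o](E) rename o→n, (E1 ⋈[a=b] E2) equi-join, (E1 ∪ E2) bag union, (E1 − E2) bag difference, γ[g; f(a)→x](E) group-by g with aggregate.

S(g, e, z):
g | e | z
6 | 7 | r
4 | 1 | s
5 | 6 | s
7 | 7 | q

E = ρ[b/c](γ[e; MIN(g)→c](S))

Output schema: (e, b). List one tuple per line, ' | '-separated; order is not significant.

Subexpression sizes:
  S → 4
  γ[e; MIN(g)→c](S) → 3
  ρ[b/c](γ[e; MIN(g)→c](S)) → 3

== RESULT ==
e | b
1 | 4
6 | 5
7 | 6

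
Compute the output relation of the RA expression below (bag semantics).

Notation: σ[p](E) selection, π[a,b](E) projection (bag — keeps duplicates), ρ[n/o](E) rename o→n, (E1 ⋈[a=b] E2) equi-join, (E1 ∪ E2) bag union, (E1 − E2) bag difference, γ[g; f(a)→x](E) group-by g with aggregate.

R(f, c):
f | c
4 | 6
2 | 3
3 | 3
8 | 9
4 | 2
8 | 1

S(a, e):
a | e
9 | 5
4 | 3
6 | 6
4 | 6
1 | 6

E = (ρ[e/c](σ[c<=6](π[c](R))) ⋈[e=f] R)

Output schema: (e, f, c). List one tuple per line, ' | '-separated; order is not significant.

Row counts bottom-up:
  R → 6
  π[c](R) → 6
  σ[c<=6](π[c](R)) → 5
  ρ[e/c](σ[c<=6](π[c](R))) → 5
  R → 6
  (ρ[e/c](σ[c<=6](π[c](R))) ⋈[e=f] R) → 3

== RESULT ==
e | f | c
2 | 2 | 3
3 | 3 | 3
3 | 3 | 3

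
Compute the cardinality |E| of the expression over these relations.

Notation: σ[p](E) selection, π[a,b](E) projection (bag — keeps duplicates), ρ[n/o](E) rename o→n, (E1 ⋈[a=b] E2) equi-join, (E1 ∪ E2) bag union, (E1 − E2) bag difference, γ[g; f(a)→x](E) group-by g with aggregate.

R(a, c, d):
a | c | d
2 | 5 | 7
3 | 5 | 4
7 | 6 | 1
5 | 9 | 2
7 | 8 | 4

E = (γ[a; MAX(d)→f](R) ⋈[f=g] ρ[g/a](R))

Per-node cardinality:
  R → 5
  γ[a; MAX(d)→f](R) → 4
  R → 5
  ρ[g/a](R) → 5
  (γ[a; MAX(d)→f](R) ⋈[f=g] ρ[g/a](R)) → 3

|E| = 3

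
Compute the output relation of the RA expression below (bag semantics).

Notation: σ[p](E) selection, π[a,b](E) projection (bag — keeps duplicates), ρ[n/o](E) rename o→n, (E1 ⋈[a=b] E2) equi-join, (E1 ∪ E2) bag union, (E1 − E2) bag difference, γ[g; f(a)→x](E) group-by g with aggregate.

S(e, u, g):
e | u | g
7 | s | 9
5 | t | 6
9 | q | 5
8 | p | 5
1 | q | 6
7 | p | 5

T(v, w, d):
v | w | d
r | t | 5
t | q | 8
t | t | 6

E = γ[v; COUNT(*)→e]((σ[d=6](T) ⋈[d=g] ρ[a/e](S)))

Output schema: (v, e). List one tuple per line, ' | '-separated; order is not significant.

Per-node cardinality:
  T → 3
  σ[d=6](T) → 1
  S → 6
  ρ[a/e](S) → 6
  (σ[d=6](T) ⋈[d=g] ρ[a/e](S)) → 2
  γ[v; COUNT(*)→e]((σ[d=6](T) ⋈[d=g] ρ[a/e](S))) → 1

== RESULT ==
v | e
t | 2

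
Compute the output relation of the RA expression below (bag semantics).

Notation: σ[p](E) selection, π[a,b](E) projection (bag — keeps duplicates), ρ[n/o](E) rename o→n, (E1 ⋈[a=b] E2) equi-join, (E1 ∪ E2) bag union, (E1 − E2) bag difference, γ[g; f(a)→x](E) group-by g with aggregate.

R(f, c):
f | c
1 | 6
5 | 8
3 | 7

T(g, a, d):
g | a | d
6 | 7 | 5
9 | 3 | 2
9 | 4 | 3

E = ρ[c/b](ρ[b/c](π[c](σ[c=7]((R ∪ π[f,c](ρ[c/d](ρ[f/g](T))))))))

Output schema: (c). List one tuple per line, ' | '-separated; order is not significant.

Stepwise |·|:
  R → 3
  T → 3
  ρ[f/g](T) → 3
  ρ[c/d](ρ[f/g](T)) → 3
  π[f,c](ρ[c/d](ρ[f/g](T))) → 3
  (R ∪ π[f,c](ρ[c/d](ρ[f/g](T)))) → 6
  σ[c=7]((R ∪ π[f,c](ρ[c/d](ρ[f/g](T))))) → 1
  π[c](σ[c=7]((R ∪ π[f,c](ρ[c/d](ρ[f/g](T)))))) → 1
  ρ[b/c](π[c](σ[c=7]((R ∪ π[f,c](ρ[c/d](ρ[f/g](T))))))) → 1
  ρ[c/b](ρ[b/c](π[c](σ[c=7]((R ∪ π[f,c](ρ[c/d](ρ[f/g](T)))))))) → 1

== RESULT ==
c
7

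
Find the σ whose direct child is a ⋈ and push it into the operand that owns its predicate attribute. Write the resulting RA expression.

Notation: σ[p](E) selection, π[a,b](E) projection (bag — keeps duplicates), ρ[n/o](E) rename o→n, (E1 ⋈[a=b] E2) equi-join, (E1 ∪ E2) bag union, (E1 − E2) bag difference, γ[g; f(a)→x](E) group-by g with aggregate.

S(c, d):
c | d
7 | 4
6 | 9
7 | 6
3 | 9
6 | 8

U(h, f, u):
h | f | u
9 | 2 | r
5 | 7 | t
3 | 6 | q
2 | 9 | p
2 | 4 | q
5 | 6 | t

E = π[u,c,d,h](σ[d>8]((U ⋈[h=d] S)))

σ filters on d, owned by the right side.
E' = π[u,c,d,h]((U ⋈[h=d] σ[d>8](S)))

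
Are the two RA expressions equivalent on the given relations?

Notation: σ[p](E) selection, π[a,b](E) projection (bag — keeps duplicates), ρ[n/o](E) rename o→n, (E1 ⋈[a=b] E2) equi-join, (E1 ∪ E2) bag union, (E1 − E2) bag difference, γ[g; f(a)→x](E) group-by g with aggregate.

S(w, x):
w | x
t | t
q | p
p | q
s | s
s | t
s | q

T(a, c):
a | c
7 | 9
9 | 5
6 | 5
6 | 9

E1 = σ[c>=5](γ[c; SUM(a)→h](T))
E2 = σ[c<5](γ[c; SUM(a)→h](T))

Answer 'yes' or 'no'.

E1 stepwise |·|:
  T → 4
  γ[c; SUM(a)→h](T) → 2
  σ[c>=5](γ[c; SUM(a)→h](T)) → 2
E2 stepwise |·|:
  T → 4
  γ[c; SUM(a)→h](T) → 2
  σ[c<5](γ[c; SUM(a)→h](T)) → 0

E1 result:
c | h
5 | 15
9 | 13
E2 result:
c | h
(0 rows)
Witness: (5, 15) appears 1× in E1 but 0× in E2.

no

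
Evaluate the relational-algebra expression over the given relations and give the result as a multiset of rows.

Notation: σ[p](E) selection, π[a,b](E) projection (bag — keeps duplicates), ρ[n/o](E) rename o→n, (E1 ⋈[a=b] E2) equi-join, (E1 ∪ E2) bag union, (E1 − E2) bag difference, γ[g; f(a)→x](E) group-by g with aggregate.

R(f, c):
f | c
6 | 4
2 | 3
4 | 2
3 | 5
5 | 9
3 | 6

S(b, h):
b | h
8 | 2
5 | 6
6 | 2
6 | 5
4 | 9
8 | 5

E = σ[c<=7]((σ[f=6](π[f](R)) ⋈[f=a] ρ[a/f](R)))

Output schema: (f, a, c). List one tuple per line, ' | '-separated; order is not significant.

Per-node cardinality:
  R → 6
  π[f](R) → 6
  σ[f=6](π[f](R)) → 1
  R → 6
  ρ[a/f](R) → 6
  (σ[f=6](π[f](R)) ⋈[f=a] ρ[a/f](R)) → 1
  σ[c<=7]((σ[f=6](π[f](R)) ⋈[f=a] ρ[a/f](R))) → 1

== RESULT ==
f | a | c
6 | 6 | 4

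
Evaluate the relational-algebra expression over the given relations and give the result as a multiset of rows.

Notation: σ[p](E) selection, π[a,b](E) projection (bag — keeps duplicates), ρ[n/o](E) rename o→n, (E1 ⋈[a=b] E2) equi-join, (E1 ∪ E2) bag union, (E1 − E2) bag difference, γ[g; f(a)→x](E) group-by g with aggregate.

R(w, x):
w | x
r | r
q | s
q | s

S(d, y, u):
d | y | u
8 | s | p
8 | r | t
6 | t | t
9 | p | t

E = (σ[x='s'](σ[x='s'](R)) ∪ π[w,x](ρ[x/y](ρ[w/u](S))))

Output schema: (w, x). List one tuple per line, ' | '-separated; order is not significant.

Row counts bottom-up:
  R → 3
  σ[x='s'](R) → 2
  σ[x='s'](σ[x='s'](R)) → 2
  S → 4
  ρ[w/u](S) → 4
  ρ[x/y](ρ[w/u](S)) → 4
  π[w,x](ρ[x/y](ρ[w/u](S))) → 4
  (σ[x='s'](σ[x='s'](R)) ∪ π[w,x](ρ[x/y](ρ[w/u](S)))) → 6

== RESULT ==
w | x
p | s
q | s
q | s
t | p
t | r
t | t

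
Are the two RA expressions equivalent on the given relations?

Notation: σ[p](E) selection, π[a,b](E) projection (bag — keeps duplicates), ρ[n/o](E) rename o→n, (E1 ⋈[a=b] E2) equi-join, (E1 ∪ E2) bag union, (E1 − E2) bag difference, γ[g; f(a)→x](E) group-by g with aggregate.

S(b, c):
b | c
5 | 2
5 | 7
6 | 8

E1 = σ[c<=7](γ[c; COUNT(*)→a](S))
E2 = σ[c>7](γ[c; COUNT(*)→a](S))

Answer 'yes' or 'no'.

E1 subexpression sizes:
  S → 3
  γ[c; COUNT(*)→a](S) → 3
  σ[c<=7](γ[c; COUNT(*)→a](S)) → 2
E2 subexpression sizes:
  S → 3
  γ[c; COUNT(*)→a](S) → 3
  σ[c>7](γ[c; COUNT(*)→a](S)) → 1

E1 result:
c | a
2 | 1
7 | 1
E2 result:
c | a
8 | 1
Witness: (7, 1) appears 1× in E1 but 0× in E2.

no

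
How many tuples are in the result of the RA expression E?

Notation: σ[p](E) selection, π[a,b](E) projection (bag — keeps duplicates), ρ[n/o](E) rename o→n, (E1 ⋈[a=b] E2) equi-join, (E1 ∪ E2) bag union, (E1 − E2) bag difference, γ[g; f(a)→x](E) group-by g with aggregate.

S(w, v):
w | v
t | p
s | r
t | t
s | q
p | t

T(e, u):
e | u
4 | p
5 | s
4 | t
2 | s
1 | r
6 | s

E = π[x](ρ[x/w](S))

Row counts bottom-up:
  S → 5
  ρ[x/w](S) → 5
  π[x](ρ[x/w](S)) → 5

|E| = 5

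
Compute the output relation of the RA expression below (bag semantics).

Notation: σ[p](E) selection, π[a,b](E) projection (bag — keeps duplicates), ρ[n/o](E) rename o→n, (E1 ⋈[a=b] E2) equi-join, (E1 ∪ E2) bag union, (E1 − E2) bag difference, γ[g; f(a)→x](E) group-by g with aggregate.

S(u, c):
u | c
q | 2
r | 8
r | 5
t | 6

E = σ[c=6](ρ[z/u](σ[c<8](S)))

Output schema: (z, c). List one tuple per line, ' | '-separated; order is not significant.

Row counts bottom-up:
  S → 4
  σ[c<8](S) → 3
  ρ[z/u](σ[c<8](S)) → 3
  σ[c=6](ρ[z/u](σ[c<8](S))) → 1

== RESULT ==
z | c
t | 6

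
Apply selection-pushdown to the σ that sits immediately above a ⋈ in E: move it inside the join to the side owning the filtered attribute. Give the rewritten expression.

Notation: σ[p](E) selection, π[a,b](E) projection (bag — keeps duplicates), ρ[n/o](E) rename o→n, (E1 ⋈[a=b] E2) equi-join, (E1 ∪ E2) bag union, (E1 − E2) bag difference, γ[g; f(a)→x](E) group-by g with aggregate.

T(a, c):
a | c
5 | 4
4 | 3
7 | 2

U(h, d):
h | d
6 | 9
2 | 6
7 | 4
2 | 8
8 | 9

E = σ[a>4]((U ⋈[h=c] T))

σ filters on a, owned by the right side.
E' = (U ⋈[h=c] σ[a>4](T))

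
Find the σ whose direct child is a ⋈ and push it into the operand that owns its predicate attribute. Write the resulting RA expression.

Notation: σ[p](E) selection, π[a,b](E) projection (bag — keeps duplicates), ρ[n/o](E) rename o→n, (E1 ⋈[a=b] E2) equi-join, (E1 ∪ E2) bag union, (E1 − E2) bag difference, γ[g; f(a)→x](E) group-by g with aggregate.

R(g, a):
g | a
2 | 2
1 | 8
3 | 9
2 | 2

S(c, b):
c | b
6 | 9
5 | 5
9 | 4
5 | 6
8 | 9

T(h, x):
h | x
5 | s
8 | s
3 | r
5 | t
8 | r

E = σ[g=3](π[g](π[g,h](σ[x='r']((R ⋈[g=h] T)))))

σ filters on x, owned by the right side.
E' = σ[g=3](π[g](π[g,h]((R ⋈[g=h] σ[x='r'](T)))))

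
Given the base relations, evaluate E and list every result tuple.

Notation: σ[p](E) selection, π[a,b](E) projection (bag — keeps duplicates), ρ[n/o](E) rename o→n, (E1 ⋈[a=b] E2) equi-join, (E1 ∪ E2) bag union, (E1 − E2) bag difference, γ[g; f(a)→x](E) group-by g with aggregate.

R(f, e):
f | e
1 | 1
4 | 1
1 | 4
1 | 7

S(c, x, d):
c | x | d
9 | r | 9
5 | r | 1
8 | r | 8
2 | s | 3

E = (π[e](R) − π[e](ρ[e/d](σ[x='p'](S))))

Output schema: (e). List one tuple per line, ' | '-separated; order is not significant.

Per-node cardinality:
  R → 4
  π[e](R) → 4
  S → 4
  σ[x='p'](S) → 0
  ρ[e/d](σ[x='p'](S)) → 0
  π[e](ρ[e/d](σ[x='p'](S))) → 0
  (π[e](R) − π[e](ρ[e/d](σ[x='p'](S)))) → 4

== RESULT ==
e
1
1
4
7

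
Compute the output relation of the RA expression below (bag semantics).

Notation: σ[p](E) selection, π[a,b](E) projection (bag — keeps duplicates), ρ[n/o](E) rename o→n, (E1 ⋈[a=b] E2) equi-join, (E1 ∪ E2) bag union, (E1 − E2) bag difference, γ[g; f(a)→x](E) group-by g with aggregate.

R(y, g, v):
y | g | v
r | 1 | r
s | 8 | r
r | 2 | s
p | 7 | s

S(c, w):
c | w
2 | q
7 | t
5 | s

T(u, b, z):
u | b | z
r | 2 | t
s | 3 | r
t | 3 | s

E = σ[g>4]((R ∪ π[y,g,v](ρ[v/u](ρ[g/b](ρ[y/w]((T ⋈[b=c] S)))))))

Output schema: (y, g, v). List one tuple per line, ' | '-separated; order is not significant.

Stepwise |·|:
  R → 4
  T → 3
  S → 3
  (T ⋈[b=c] S) → 1
  ρ[y/w]((T ⋈[b=c] S)) → 1
  ρ[g/b](ρ[y/w]((T ⋈[b=c] S))) → 1
  ρ[v/u](ρ[g/b](ρ[y/w]((T ⋈[b=c] S)))) → 1
  π[y,g,v](ρ[v/u](ρ[g/b](ρ[y/w]((T ⋈[b=c] S))))) → 1
  (R ∪ π[y,g,v](ρ[v/u](ρ[g/b](ρ[y/w]((T ⋈[b=c] S)))))) → 5
  σ[g>4]((R ∪ π[y,g,v](ρ[v/u](ρ[g/b](ρ[y/w]((T ⋈[b=c] S))))))) → 2

== RESULT ==
y | g | v
p | 7 | s
s | 8 | r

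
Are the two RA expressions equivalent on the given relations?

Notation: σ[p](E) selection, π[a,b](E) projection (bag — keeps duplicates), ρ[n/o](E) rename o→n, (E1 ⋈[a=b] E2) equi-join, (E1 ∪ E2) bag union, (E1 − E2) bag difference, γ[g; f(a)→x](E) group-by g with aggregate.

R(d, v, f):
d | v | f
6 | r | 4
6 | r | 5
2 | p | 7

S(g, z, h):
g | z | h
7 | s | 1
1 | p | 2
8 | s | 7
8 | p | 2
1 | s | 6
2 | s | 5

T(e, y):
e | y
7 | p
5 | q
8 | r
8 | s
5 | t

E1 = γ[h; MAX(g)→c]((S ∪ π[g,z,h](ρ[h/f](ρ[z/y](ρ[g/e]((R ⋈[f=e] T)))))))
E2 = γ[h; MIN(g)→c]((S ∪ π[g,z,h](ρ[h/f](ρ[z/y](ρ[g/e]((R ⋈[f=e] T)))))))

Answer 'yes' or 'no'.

E1 subexpression sizes:
  S → 6
  R → 3
  T → 5
  (R ⋈[f=e] T) → 3
  ρ[g/e]((R ⋈[f=e] T)) → 3
  ρ[z/y](ρ[g/e]((R ⋈[f=e] T))) → 3
  ρ[h/f](ρ[z/y](ρ[g/e]((R ⋈[f=e] T)))) → 3
  π[g,z,h](ρ[h/f](ρ[z/y](ρ[g/e]((R ⋈[f=e] T))))) → 3
  (S ∪ π[g,z,h](ρ[h/f](ρ[z/y](ρ[g/e]((R ⋈[f=e] T)))))) → 9
  γ[h; MAX(g)→c]((S ∪ π[g,z,h](ρ[h/f](ρ[z/y](ρ[g/e]((R ⋈[f=e] T))))))) → 5
E2 subexpression sizes:
  S → 6
  R → 3
  T → 5
  (R ⋈[f=e] T) → 3
  ρ[g/e]((R ⋈[f=e] T)) → 3
  ρ[z/y](ρ[g/e]((R ⋈[f=e] T))) → 3
  ρ[h/f](ρ[z/y](ρ[g/e]((R ⋈[f=e] T)))) → 3
  π[g,z,h](ρ[h/f](ρ[z/y](ρ[g/e]((R ⋈[f=e] T))))) → 3
  (S ∪ π[g,z,h](ρ[h/f](ρ[z/y](ρ[g/e]((R ⋈[f=e] T)))))) → 9
  γ[h; MIN(g)→c]((S ∪ π[g,z,h](ρ[h/f](ρ[z/y](ρ[g/e]((R ⋈[f=e] T))))))) → 5

E1 result:
h | c
1 | 7
2 | 8
5 | 5
6 | 1
7 | 8
E2 result:
h | c
1 | 7
2 | 1
5 | 2
6 | 1
7 | 7
Witness: (5, 5) appears 1× in E1 but 0× in E2.

no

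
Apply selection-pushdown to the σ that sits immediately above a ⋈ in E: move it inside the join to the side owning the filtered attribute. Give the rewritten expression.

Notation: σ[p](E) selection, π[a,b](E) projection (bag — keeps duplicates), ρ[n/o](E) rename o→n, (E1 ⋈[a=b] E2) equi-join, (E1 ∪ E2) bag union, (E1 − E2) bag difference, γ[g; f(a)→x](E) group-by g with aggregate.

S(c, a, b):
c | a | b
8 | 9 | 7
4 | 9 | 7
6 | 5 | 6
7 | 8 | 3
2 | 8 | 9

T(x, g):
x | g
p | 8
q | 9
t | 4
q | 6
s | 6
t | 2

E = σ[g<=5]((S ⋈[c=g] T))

σ filters on g, owned by the right side.
E' = (S ⋈[c=g] σ[g<=5](T))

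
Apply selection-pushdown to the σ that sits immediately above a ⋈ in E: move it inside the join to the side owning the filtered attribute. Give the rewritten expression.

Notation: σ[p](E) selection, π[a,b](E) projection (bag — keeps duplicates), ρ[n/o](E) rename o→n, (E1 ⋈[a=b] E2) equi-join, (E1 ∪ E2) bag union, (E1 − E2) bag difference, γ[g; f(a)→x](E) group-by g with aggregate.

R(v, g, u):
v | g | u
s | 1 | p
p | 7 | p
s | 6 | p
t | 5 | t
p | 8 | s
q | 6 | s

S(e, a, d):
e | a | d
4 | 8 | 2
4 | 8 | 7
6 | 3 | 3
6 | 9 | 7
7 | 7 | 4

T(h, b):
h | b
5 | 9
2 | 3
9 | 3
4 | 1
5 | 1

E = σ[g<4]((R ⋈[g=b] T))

σ filters on g, owned by the left side.
E' = (σ[g<4](R) ⋈[g=b] T)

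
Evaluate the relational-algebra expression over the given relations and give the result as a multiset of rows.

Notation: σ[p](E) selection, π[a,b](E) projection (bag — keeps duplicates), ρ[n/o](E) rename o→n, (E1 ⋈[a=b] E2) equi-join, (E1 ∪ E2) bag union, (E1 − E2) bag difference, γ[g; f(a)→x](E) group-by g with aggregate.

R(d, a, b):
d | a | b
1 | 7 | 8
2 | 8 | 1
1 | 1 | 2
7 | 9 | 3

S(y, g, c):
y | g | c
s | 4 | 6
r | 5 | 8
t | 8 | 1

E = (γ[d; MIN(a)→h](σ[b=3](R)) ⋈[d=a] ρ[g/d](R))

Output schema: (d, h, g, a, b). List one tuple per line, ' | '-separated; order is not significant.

Stepwise |·|:
  R → 4
  σ[b=3](R) → 1
  γ[d; MIN(a)→h](σ[b=3](R)) → 1
  R → 4
  ρ[g/d](R) → 4
  (γ[d; MIN(a)→h](σ[b=3](R)) ⋈[d=a] ρ[g/d](R)) → 1

== RESULT ==
d | h | g | a | b
7 | 9 | 1 | 7 | 8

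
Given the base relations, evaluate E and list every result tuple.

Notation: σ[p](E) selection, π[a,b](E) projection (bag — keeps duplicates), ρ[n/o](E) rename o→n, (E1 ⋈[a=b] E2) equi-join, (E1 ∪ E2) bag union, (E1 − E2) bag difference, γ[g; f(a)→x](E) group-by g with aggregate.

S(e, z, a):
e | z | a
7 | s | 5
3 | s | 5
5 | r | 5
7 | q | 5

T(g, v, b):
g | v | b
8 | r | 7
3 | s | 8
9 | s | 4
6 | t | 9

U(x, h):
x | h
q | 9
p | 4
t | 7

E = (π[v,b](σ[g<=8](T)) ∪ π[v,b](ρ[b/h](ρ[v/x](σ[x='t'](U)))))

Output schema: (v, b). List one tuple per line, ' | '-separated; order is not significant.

Per-node cardinality:
  T → 4
  σ[g<=8](T) → 3
  π[v,b](σ[g<=8](T)) → 3
  U → 3
  σ[x='t'](U) → 1
  ρ[v/x](σ[x='t'](U)) → 1
  ρ[b/h](ρ[v/x](σ[x='t'](U))) → 1
  π[v,b](ρ[b/h](ρ[v/x](σ[x='t'](U)))) → 1
  (π[v,b](σ[g<=8](T)) ∪ π[v,b](ρ[b/h](ρ[v/x](σ[x='t'](U))))) → 4

== RESULT ==
v | b
r | 7
s | 8
t | 7
t | 9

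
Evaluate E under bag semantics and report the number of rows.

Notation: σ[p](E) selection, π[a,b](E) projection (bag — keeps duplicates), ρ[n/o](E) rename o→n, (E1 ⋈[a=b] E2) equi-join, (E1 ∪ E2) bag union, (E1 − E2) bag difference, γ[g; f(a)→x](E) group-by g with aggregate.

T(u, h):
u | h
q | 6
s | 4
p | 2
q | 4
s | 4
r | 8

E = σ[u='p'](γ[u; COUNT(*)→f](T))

Per-node cardinality:
  T → 6
  γ[u; COUNT(*)→f](T) → 4
  σ[u='p'](γ[u; COUNT(*)→f](T)) → 1

|E| = 1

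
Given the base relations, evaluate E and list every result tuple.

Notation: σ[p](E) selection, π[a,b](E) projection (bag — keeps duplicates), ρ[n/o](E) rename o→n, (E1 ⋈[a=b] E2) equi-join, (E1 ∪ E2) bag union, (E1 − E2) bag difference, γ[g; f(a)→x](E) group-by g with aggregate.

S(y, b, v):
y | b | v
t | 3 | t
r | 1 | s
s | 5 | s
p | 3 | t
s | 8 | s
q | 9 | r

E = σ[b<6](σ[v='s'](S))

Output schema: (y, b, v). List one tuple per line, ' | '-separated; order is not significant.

Row counts bottom-up:
  S → 6
  σ[v='s'](S) → 3
  σ[b<6](σ[v='s'](S)) → 2

== RESULT ==
y | b | v
r | 1 | s
s | 5 | s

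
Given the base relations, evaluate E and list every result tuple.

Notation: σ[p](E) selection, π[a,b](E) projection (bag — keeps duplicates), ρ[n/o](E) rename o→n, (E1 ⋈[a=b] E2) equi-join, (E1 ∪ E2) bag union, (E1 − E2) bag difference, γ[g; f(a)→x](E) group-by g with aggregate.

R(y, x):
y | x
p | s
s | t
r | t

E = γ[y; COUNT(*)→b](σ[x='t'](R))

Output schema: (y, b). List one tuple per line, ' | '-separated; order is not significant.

Stepwise |·|:
  R → 3
  σ[x='t'](R) → 2
  γ[y; COUNT(*)→b](σ[x='t'](R)) → 2

== RESULT ==
y | b
r | 1
s | 1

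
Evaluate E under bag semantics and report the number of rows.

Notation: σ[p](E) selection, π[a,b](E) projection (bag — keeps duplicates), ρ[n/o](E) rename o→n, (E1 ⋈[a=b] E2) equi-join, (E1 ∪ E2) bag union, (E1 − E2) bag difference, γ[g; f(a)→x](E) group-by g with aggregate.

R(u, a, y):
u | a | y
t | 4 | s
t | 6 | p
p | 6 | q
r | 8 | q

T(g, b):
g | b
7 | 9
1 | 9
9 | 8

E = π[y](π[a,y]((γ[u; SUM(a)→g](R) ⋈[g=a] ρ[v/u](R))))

Per-node cardinality:
  R → 4
  γ[u; SUM(a)→g](R) → 3
  R → 4
  ρ[v/u](R) → 4
  (γ[u; SUM(a)→g](R) ⋈[g=a] ρ[v/u](R)) → 3
  π[a,y]((γ[u; SUM(a)→g](R) ⋈[g=a] ρ[v/u](R))) → 3
  π[y](π[a,y]((γ[u; SUM(a)→g](R) ⋈[g=a] ρ[v/u](R)))) → 3

|E| = 3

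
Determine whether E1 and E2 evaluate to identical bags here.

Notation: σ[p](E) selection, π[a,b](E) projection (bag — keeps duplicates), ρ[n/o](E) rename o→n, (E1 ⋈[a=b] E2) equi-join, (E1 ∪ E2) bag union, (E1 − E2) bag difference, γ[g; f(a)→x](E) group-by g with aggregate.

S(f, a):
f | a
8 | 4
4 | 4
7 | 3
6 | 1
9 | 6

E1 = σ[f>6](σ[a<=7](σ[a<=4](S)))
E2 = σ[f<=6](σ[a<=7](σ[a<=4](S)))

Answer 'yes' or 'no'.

E1 stepwise |·|:
  S → 5
  σ[a<=4](S) → 4
  σ[a<=7](σ[a<=4](S)) → 4
  σ[f>6](σ[a<=7](σ[a<=4](S))) → 2
E2 stepwise |·|:
  S → 5
  σ[a<=4](S) → 4
  σ[a<=7](σ[a<=4](S)) → 4
  σ[f<=6](σ[a<=7](σ[a<=4](S))) → 2

E1 result:
f | a
7 | 3
8 | 4
E2 result:
f | a
4 | 4
6 | 1
Witness: (4, 4) appears 0× in E1 but 1× in E2.

no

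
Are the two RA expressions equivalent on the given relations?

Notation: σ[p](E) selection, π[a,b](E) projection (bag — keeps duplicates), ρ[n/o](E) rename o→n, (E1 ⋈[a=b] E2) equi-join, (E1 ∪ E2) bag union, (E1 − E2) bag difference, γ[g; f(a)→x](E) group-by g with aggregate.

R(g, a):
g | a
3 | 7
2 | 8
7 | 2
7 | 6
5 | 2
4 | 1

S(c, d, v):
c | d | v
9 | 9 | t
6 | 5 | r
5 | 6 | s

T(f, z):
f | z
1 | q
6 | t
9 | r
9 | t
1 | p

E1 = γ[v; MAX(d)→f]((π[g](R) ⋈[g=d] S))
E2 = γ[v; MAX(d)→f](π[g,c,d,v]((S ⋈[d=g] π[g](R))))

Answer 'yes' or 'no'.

E1 subexpression sizes:
  R → 6
  π[g](R) → 6
  S → 3
  (π[g](R) ⋈[g=d] S) → 1
  γ[v; MAX(d)→f]((π[g](R) ⋈[g=d] S)) → 1
E2 subexpression sizes:
  S → 3
  R → 6
  π[g](R) → 6
  (S ⋈[d=g] π[g](R)) → 1
  π[g,c,d,v]((S ⋈[d=g] π[g](R))) → 1
  γ[v; MAX(d)→f](π[g,c,d,v]((S ⋈[d=g] π[g](R)))) → 1

E1 and E2 produce the same multiset:
v | f
r | 5

yes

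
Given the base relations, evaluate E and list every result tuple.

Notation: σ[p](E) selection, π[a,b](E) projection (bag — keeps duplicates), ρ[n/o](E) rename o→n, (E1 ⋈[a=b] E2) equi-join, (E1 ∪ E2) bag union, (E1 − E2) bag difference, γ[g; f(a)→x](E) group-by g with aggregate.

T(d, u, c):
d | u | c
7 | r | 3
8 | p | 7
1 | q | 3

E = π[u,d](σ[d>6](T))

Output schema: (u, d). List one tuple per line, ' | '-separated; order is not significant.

Subexpression sizes:
  T → 3
  σ[d>6](T) → 2
  π[u,d](σ[d>6](T)) → 2

== RESULT ==
u | d
p | 8
r | 7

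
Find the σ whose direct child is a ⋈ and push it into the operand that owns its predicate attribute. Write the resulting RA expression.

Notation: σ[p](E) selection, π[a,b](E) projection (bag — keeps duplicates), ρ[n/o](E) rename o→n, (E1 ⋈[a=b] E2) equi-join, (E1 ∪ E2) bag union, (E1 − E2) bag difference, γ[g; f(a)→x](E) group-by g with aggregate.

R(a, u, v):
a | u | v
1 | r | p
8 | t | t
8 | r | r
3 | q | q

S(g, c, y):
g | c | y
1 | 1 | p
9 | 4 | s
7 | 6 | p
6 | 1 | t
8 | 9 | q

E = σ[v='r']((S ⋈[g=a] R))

σ filters on v, owned by the right side.
E' = (S ⋈[g=a] σ[v='r'](R))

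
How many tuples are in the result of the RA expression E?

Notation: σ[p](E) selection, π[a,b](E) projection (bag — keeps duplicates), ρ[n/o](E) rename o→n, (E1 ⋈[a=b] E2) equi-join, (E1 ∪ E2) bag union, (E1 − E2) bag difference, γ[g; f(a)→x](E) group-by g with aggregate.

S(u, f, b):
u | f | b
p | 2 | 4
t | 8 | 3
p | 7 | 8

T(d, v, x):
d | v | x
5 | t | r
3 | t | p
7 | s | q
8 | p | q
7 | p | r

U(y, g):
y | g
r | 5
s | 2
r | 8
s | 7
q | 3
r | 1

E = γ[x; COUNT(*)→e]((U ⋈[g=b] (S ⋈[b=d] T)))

Row counts bottom-up:
  U → 6
  S → 3
  T → 5
  (S ⋈[b=d] T) → 2
  (U ⋈[g=b] (S ⋈[b=d] T)) → 2
  γ[x; COUNT(*)→e]((U ⋈[g=b] (S ⋈[b=d] T))) → 2

|E| = 2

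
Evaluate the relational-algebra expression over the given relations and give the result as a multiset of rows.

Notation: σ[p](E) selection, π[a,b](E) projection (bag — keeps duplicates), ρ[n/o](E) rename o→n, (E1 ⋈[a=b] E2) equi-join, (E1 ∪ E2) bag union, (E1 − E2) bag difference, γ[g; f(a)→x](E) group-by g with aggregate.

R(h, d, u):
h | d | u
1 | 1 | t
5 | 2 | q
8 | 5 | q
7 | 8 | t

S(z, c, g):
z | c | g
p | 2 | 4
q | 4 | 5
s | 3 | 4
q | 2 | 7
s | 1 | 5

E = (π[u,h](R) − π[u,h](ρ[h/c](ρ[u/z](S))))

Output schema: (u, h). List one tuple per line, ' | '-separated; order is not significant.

Subexpression sizes:
  R → 4
  π[u,h](R) → 4
  S → 5
  ρ[u/z](S) → 5
  ρ[h/c](ρ[u/z](S)) → 5
  π[u,h](ρ[h/c](ρ[u/z](S))) → 5
  (π[u,h](R) − π[u,h](ρ[h/c](ρ[u/z](S)))) → 4

== RESULT ==
u | h
q | 5
q | 8
t | 1
t | 7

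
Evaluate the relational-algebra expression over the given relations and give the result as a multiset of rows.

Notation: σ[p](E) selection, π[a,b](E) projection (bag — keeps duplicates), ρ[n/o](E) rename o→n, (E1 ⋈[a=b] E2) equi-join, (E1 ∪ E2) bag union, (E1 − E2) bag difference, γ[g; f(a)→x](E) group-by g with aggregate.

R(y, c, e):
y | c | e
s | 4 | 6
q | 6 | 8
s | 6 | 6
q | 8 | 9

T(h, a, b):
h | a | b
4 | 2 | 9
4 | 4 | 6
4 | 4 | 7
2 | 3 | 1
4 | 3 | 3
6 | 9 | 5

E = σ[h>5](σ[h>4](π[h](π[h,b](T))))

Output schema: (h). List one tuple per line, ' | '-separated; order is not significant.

Stepwise |·|:
  T → 6
  π[h,b](T) → 6
  π[h](π[h,b](T)) → 6
  σ[h>4](π[h](π[h,b](T))) → 1
  σ[h>5](σ[h>4](π[h](π[h,b](T)))) → 1

== RESULT ==
h
6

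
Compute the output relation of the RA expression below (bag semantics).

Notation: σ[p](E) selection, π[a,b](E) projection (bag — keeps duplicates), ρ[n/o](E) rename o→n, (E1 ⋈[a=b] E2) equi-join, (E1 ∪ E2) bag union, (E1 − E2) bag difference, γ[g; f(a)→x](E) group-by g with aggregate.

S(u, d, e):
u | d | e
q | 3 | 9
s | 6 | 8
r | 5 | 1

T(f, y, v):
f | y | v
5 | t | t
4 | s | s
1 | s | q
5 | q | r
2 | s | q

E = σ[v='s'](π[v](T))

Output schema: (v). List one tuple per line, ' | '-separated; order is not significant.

Stepwise |·|:
  T → 5
  π[v](T) → 5
  σ[v='s'](π[v](T)) → 1

== RESULT ==
v
s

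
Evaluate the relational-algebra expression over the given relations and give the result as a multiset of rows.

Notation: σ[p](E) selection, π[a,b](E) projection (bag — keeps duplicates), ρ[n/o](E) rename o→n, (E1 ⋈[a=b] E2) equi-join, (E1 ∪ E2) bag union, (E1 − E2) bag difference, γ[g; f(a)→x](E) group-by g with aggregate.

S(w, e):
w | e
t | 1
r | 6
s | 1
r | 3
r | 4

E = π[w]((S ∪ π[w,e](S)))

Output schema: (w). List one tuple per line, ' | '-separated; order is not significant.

Stepwise |·|:
  S → 5
  S → 5
  π[w,e](S) → 5
  (S ∪ π[w,e](S)) → 10
  π[w]((S ∪ π[w,e](S))) → 10

== RESULT ==
w
r
r
r
r
r
r
s
s
t
t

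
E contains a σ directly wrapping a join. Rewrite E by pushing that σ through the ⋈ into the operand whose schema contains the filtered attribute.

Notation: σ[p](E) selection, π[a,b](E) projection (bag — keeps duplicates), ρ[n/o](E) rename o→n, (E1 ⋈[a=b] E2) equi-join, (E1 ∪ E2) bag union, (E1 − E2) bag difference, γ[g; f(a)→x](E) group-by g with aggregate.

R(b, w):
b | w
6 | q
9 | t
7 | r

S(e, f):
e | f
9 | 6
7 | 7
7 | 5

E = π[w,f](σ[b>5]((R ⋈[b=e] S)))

σ filters on b, owned by the left side.
E' = π[w,f]((σ[b>5](R) ⋈[b=e] S))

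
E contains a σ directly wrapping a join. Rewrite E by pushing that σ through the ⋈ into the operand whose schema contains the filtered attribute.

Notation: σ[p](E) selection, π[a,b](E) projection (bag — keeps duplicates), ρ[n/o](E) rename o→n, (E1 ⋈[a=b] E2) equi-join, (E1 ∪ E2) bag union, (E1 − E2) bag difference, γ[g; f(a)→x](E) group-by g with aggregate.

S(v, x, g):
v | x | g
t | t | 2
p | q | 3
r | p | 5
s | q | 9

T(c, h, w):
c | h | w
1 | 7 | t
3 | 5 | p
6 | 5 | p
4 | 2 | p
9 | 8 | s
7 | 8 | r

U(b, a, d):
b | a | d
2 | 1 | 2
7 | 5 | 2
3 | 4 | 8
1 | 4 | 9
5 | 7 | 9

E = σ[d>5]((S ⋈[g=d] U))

σ filters on d, owned by the right side.
E' = (S ⋈[g=d] σ[d>5](U))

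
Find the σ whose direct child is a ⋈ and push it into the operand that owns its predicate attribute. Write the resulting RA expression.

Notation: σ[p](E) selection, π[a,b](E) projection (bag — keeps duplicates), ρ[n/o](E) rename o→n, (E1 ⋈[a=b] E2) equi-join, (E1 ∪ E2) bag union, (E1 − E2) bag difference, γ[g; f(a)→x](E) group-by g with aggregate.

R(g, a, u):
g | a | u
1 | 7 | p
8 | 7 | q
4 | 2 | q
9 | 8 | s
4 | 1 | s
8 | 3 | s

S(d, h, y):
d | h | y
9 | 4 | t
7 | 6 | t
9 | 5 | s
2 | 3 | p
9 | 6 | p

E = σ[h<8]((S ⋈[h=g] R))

σ filters on h, owned by the left side.
E' = (σ[h<8](S) ⋈[h=g] R)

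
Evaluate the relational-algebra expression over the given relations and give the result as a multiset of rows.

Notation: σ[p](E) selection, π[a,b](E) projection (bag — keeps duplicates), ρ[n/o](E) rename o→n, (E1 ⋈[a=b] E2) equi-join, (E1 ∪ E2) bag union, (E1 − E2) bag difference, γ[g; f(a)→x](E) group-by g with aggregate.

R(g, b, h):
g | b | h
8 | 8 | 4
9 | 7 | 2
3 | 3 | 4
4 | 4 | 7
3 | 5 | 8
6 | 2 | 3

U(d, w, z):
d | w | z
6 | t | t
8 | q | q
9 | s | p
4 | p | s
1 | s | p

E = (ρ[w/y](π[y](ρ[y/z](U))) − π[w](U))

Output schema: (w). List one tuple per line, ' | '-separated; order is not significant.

Row counts bottom-up:
  U → 5
  ρ[y/z](U) → 5
  π[y](ρ[y/z](U)) → 5
  ρ[w/y](π[y](ρ[y/z](U))) → 5
  U → 5
  π[w](U) → 5
  (ρ[w/y](π[y](ρ[y/z](U))) − π[w](U)) → 1

== RESULT ==
w
p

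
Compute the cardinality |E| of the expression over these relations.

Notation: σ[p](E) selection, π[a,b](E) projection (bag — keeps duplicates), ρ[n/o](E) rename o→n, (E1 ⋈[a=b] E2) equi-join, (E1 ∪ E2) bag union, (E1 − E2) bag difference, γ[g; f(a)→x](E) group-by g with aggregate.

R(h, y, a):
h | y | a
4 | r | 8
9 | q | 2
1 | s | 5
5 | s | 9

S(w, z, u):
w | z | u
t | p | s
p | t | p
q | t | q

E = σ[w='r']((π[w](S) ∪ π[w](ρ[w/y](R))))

Subexpression sizes:
  S → 3
  π[w](S) → 3
  R → 4
  ρ[w/y](R) → 4
  π[w](ρ[w/y](R)) → 4
  (π[w](S) ∪ π[w](ρ[w/y](R))) → 7
  σ[w='r']((π[w](S) ∪ π[w](ρ[w/y](R)))) → 1

|E| = 1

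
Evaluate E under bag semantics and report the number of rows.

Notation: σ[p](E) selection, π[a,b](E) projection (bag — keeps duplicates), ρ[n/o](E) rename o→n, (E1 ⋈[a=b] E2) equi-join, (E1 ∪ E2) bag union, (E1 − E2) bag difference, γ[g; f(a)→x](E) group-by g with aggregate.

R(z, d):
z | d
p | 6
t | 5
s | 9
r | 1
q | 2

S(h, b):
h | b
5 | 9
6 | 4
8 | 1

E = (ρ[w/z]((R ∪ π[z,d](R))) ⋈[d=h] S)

Row counts bottom-up:
  R → 5
  R → 5
  π[z,d](R) → 5
  (R ∪ π[z,d](R)) → 10
  ρ[w/z]((R ∪ π[z,d](R))) → 10
  S → 3
  (ρ[w/z]((R ∪ π[z,d](R))) ⋈[d=h] S) → 4

|E| = 4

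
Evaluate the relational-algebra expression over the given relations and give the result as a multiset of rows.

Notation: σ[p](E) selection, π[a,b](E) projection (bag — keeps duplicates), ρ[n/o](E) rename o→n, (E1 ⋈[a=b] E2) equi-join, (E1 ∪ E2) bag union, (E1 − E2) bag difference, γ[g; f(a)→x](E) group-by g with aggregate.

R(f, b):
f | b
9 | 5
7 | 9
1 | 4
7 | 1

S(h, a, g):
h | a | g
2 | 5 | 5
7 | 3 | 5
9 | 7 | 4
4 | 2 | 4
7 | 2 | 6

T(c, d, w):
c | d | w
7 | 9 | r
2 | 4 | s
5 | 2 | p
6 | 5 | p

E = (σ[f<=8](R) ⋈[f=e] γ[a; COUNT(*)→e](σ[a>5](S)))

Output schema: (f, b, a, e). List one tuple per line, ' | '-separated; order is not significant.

Subexpression sizes:
  R → 4
  σ[f<=8](R) → 3
  S → 5
  σ[a>5](S) → 1
  γ[a; COUNT(*)→e](σ[a>5](S)) → 1
  (σ[f<=8](R) ⋈[f=e] γ[a; COUNT(*)→e](σ[a>5](S))) → 1

== RESULT ==
f | b | a | e
1 | 4 | 7 | 1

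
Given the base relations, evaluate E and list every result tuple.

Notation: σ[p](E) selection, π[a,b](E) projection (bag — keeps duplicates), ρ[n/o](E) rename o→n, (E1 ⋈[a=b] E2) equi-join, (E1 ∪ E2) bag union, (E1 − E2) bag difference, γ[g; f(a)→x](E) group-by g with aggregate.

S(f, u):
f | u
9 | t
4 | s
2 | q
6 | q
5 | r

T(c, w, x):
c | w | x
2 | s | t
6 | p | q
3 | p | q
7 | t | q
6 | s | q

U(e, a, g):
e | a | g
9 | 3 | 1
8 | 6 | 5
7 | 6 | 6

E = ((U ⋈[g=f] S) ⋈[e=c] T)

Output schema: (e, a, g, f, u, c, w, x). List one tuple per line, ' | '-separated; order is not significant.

Row counts bottom-up:
  U → 3
  S → 5
  (U ⋈[g=f] S) → 2
  T → 5
  ((U ⋈[g=f] S) ⋈[e=c] T) → 1

== RESULT ==
e | a | g | f | u | c | w | x
7 | 6 | 6 | 6 | q | 7 | t | q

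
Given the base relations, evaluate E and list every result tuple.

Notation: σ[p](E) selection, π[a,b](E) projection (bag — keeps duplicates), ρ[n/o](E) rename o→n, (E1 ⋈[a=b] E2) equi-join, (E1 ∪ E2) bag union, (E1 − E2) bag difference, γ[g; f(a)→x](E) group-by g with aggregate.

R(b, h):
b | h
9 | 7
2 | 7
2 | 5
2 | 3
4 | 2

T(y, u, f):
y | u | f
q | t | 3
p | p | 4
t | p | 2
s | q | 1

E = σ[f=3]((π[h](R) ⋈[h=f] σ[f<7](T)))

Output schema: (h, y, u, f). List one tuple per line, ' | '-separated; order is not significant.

Per-node cardinality:
  R → 5
  π[h](R) → 5
  T → 4
  σ[f<7](T) → 4
  (π[h](R) ⋈[h=f] σ[f<7](T)) → 2
  σ[f=3]((π[h](R) ⋈[h=f] σ[f<7](T))) → 1

== RESULT ==
h | y | u | f
3 | q | t | 3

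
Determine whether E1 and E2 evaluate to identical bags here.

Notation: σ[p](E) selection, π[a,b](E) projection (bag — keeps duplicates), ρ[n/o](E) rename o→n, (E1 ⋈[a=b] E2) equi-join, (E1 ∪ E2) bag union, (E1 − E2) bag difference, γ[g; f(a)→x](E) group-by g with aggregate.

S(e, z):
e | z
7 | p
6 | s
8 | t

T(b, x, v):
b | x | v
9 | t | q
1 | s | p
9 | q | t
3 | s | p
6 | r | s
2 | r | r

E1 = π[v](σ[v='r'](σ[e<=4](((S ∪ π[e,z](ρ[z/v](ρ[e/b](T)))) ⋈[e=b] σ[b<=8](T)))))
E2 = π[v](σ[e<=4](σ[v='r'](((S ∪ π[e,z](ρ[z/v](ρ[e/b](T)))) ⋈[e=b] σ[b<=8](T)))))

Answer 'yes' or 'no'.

E1 row counts bottom-up:
  S → 3
  T → 6
  ρ[e/b](T) → 6
  ρ[z/v](ρ[e/b](T)) → 6
  π[e,z](ρ[z/v](ρ[e/b](T))) → 6
  (S ∪ π[e,z](ρ[z/v](ρ[e/b](T)))) → 9
  T → 6
  σ[b<=8](T) → 4
  ((S ∪ π[e,z](ρ[z/v](ρ[e/b](T)))) ⋈[e=b] σ[b<=8](T)) → 5
  σ[e<=4](((S ∪ π[e,z](ρ[z/v](ρ[e/b](T)))) ⋈[e=b] σ[b<=8](T))) → 3
  σ[v='r'](σ[e<=4](((S ∪ π[e,z](ρ[z/v](ρ[e/b](T)))) ⋈[e=b] σ[b<=8](T)))) → 1
  π[v](σ[v='r'](σ[e<=4](((S ∪ π[e,z](ρ[z/v](ρ[e/b](T)))) ⋈[e=b] σ[b<=8](T))))) → 1
E2 row counts bottom-up:
  S → 3
  T → 6
  ρ[e/b](T) → 6
  ρ[z/v](ρ[e/b](T)) → 6
  π[e,z](ρ[z/v](ρ[e/b](T))) → 6
  (S ∪ π[e,z](ρ[z/v](ρ[e/b](T)))) → 9
  T → 6
  σ[b<=8](T) → 4
  ((S ∪ π[e,z](ρ[z/v](ρ[e/b](T)))) ⋈[e=b] σ[b<=8](T)) → 5
  σ[v='r'](((S ∪ π[e,z](ρ[z/v](ρ[e/b](T)))) ⋈[e=b] σ[b<=8](T))) → 1
  σ[e<=4](σ[v='r'](((S ∪ π[e,z](ρ[z/v](ρ[e/b](T)))) ⋈[e=b] σ[b<=8](T)))) → 1
  π[v](σ[e<=4](σ[v='r'](((S ∪ π[e,z](ρ[z/v](ρ[e/b](T)))) ⋈[e=b] σ[b<=8](T))))) → 1

E1 and E2 produce the same multiset:
v
r

yes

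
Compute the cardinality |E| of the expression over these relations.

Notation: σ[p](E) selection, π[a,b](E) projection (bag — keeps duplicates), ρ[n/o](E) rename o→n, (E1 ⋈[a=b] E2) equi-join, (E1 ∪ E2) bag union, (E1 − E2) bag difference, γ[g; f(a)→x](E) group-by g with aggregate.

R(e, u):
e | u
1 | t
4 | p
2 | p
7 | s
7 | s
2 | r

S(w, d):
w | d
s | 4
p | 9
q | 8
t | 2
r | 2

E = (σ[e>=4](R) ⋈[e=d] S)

Per-node cardinality:
  R → 6
  σ[e>=4](R) → 3
  S → 5
  (σ[e>=4](R) ⋈[e=d] S) → 1

|E| = 1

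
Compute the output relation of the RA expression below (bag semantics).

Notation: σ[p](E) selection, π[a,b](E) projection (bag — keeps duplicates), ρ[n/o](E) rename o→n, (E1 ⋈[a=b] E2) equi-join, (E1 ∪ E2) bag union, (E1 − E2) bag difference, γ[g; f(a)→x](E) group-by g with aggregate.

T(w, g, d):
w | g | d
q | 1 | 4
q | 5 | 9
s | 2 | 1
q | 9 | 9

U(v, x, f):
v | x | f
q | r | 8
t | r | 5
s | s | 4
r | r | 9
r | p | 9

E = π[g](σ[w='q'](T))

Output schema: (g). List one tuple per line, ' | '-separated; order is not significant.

Row counts bottom-up:
  T → 4
  σ[w='q'](T) → 3
  π[g](σ[w='q'](T)) → 3

== RESULT ==
g
1
5
9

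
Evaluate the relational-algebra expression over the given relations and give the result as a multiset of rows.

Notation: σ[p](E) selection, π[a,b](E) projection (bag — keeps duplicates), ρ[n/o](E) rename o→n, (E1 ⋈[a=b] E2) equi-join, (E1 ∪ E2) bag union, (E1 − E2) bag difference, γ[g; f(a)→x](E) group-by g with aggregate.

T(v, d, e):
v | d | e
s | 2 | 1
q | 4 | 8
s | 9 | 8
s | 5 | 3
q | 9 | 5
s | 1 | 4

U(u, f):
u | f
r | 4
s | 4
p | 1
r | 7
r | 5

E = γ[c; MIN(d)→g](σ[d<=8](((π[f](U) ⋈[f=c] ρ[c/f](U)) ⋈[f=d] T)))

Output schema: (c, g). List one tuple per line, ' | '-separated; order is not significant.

Subexpression sizes:
  U → 5
  π[f](U) → 5
  U → 5
  ρ[c/f](U) → 5
  (π[f](U) ⋈[f=c] ρ[c/f](U)) → 7
  T → 6
  ((π[f](U) ⋈[f=c] ρ[c/f](U)) ⋈[f=d] T) → 6
  σ[d<=8](((π[f](U) ⋈[f=c] ρ[c/f](U)) ⋈[f=d] T)) → 6
  γ[c; MIN(d)→g](σ[d<=8](((π[f](U) ⋈[f=c] ρ[c/f](U)) ⋈[f=d] T))) → 3

== RESULT ==
c | g
1 | 1
4 | 4
5 | 5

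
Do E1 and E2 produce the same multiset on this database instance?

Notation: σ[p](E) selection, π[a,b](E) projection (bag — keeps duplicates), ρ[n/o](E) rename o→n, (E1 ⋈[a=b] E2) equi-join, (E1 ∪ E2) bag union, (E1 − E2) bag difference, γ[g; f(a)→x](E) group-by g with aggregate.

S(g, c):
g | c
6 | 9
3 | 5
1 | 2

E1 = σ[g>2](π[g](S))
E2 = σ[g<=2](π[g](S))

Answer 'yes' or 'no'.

E1 subexpression sizes:
  S → 3
  π[g](S) → 3
  σ[g>2](π[g](S)) → 2
E2 subexpression sizes:
  S → 3
  π[g](S) → 3
  σ[g<=2](π[g](S)) → 1

E1 result:
g
3
6
E2 result:
g
1
Witness: (6,) appears 1× in E1 but 0× in E2.

no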